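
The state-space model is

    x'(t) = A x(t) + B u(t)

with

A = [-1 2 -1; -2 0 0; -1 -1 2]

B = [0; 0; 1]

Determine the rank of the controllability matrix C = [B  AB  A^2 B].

3

AB = [[-1], [0], [2]]
A^2B = [[-1], [2], [5]]
Controllability matrix C = [B  AB  A^2B] = [[0, -1, -1], [0, 0, 2], [1, 2, 5]]
det(C) = 0·(0·5 - 2·2) - (-1)·(0·5 - 2·1) + (-1)·(0·2 - 0·1) = 0·(-4) - (-1)·(-2) + (-1)·0 = -2 ≠ 0, so rank(C) = 3.
rank(C) = 3 = n, so the pair (A, B) is completely controllable.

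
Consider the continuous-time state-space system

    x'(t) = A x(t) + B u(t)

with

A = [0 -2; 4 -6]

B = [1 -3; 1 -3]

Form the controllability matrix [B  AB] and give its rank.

AB = [[-2, 6], [-2, 6]]
Controllability matrix C = [B  AB] = [[1, -3, -2, 6], [1, -3, -2, 6]]
Every column of C is a scalar multiple of column 1 = [1, 1] (multipliers 1, -3, -2, 6), so the columns span a one-dimensional space.
C ≠ 0, hence rank(C) = 1.
rank(C) = 1 < n = 2, so the pair (A, B) is not completely controllable.

1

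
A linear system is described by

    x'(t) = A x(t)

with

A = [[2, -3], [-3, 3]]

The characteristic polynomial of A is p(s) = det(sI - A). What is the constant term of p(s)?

For a 2×2 matrix, det(sI - A) = s^2 - (tr A)s + det A.
tr A = 5, det A = -3.
So p(s) = s^2 - 5s - 3.
The constant term is -3.

-3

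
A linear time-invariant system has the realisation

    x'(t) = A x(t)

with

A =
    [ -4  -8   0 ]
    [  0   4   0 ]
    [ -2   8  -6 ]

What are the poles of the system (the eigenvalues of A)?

-6, -4, 4

det(sI - A) = s^3 - (tr A)s^2 + (M11 + M22 + M33)s - det A, where Mii is the 2×2 principal minor of A obtained by deleting row i and column i.
tr A = (-4) + 4 + (-6) = -6; M11 = 4·(-6) - 0·8 = -24 - 0 = -24; M22 = (-4)·(-6) - 0·(-2) = 24 - 0 = 24; M33 = (-4)·4 - (-8)·0 = -16 - 0 = -16; sum of minors = -16.
det A = (-4)·(4·(-6) - 0·8) - (-8)·(0·(-6) - 0·(-2)) + 0·(0·8 - 4·(-2)) = (-4)·(-24) - (-8)·0 + 0·8 = 96.
So p(s) = det(sI - A) = s^3 + 6s^2 - 16s - 96.
Rational-root test: any integer root divides -96. Testing small divisors, s = -4 works: p(-4) = -64 + 96 + 64 + (-96) = 0, so (s + 4) is a factor.
Dividing, p(s) = (s + 4)(s^2 + 2s - 24).
Factor s^2 + 2s - 24: two numbers with sum -2 and product -24 are 4 and -6, so s^2 + 2s - 24 = (s - 4)(s + 6).
Hence p(s) = (s - 4) (s + 4) (s + 6), with roots -6, -4, 4.
At least one eigenvalue has non-negative real part, so the system is not asymptotically stable.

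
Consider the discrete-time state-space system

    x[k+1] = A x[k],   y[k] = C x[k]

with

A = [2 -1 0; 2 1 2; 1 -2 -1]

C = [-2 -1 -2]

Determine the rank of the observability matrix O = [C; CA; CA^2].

3

CA = [[-8, 5, 0]]
CA^2 = [[-6, 13, 10]]
Observability matrix O = [C; CA; CA^2] = [[-2, -1, -2], [-8, 5, 0], [-6, 13, 10]]
det(O) = (-2)·(5·10 - 0·13) - (-1)·((-8)·10 - 0·(-6)) + (-2)·((-8)·13 - 5·(-6)) = (-2)·50 - (-1)·(-80) + (-2)·(-74) = -32 ≠ 0, so rank(O) = 3.
rank(O) = 3 = n, so the pair (A, C) is completely observable.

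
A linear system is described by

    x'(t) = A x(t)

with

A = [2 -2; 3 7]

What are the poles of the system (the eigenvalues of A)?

det(sI - A) = s^2 - (tr A)s + det A, with tr A = 2 + 7 = 9 and det A = 2·7 - (-2)·3 = 14 - (-6) = 20.
So p(s) = det(sI - A) = s^2 - 9s + 20.
Factor s^2 - 9s + 20: two numbers with sum 9 and product 20 are 5 and 4, so s^2 - 9s + 20 = (s - 5)(s - 4).
Hence p(s) = (s - 5) (s - 4), with roots 4, 5.
At least one eigenvalue has non-negative real part, so the system is not asymptotically stable.

4, 5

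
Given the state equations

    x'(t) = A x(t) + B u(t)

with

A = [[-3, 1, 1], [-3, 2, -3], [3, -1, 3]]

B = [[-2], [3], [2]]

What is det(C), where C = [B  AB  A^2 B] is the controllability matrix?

AB = [[11], [6], [-3]]
A^2B = [[-30], [-12], [18]]
Controllability matrix C = [B  AB  A^2B] = [[-2, 11, -30], [3, 6, -12], [2, -3, 18]]
Expanding along the first row, det(C) = (-2)·(6·18 - (-12)·(-3)) - 11·(3·18 - (-12)·2) + (-30)·(3·(-3) - 6·2) = (-2)·72 - 11·78 + (-30)·(-21) = -372
Since det(C) ≠ 0, rank(C) = 3 and the system is completely controllable.

-372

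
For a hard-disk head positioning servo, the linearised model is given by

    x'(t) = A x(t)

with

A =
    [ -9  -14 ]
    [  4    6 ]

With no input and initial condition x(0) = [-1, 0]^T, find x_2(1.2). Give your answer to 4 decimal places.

det(sI - A) = s^2 - (tr A)s + det A, with tr A = (-9) + 6 = -3 and det A = (-9)·6 - (-14)·4 = -54 - (-56) = 2.
So p(s) = det(sI - A) = s^2 + 3s + 2.
Factor s^2 + 3s + 2: two numbers with sum -3 and product 2 are -1 and -2, so s^2 + 3s + 2 = (s + 1)(s + 2).
Hence p(s) = (s + 1) (s + 2), with roots -2, -1.
The eigenvalues -2, -1 are distinct and real, so A is diagonalisable and x(t) = e^{At} x(0) = V diag(e^{λ_i t}) V^{-1} x(0), where the columns of V are the eigenvectors.
λ = -2: A - (-2)I = [[-7, -14], [4, 8]]. Row 1 gives (-7)·v1 + (-14)·v2 = 0, so take v_1 = [2, -1]^T.
λ = -1: A - (-1)I = [[-8, -14], [4, 7]]. Row 1 gives (-8)·v1 + (-14)·v2 = 0, so take v_2 = [7, -4]^T.
V = [v_1 v_2] = [[2, 7], [-1, -4]] has det V = -1, so V^{-1} = adj(V)/det V = [[4, 7], [-1, -2]].
Modal coordinates z(0) = V^{-1} x(0): 4·(-1) + 7·0 = -4; (-1)·(-1) + (-2)·0 = 1; so z(0) = [-4, 1]^T.
x_2(t) = Σ_i (v_i)_2 · z_i(0) · e^{λ_i t} (row 2 of V times the modal terms).
x_2(1.2) = (-1)·(-4)·e^{-2·1.2} + (-4)·1·e^{-1·1.2} = 4·0.090718 + (-4)·0.301194 = -0.8419.

-0.8419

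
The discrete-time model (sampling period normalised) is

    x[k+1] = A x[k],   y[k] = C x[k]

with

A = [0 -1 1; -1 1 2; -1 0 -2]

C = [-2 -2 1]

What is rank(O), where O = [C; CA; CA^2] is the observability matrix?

3

CA = [[1, 0, -8]]
CA^2 = [[8, -1, 17]]
Observability matrix O = [C; CA; CA^2] = [[-2, -2, 1], [1, 0, -8], [8, -1, 17]]
det(O) = (-2)·(0·17 - (-8)·(-1)) - (-2)·(1·17 - (-8)·8) + 1·(1·(-1) - 0·8) = (-2)·(-8) - (-2)·81 + 1·(-1) = 177 ≠ 0, so rank(O) = 3.
rank(O) = 3 = n, so the pair (A, C) is completely observable.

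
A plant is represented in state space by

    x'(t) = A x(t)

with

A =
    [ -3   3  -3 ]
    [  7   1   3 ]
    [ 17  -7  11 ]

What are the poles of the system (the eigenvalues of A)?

2, 3, 4

det(sI - A) = s^3 - (tr A)s^2 + (M11 + M22 + M33)s - det A, where Mii is the 2×2 principal minor of A obtained by deleting row i and column i.
tr A = (-3) + 1 + 11 = 9; M11 = 1·11 - 3·(-7) = 11 - (-21) = 32; M22 = (-3)·11 - (-3)·17 = -33 - (-51) = 18; M33 = (-3)·1 - 3·7 = -3 - 21 = -24; sum of minors = 26.
det A = (-3)·(1·11 - 3·(-7)) - 3·(7·11 - 3·17) + (-3)·(7·(-7) - 1·17) = (-3)·32 - 3·26 + (-3)·(-66) = 24.
So p(s) = det(sI - A) = s^3 - 9s^2 + 26s - 24.
Rational-root test: any integer root divides -24. Testing small divisors, s = 2 works: p(2) = 8 + (-36) + 52 + (-24) = 0, so (s - 2) is a factor.
Dividing, p(s) = (s - 2)(s^2 - 7s + 12).
Factor s^2 - 7s + 12: two numbers with sum 7 and product 12 are 4 and 3, so s^2 - 7s + 12 = (s - 4)(s - 3).
Hence p(s) = (s - 4) (s - 3) (s - 2), with roots 2, 3, 4.
At least one eigenvalue has non-negative real part, so the system is not asymptotically stable.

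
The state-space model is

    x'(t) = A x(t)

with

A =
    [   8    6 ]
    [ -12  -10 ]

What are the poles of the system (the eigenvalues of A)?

-4, 2

det(sI - A) = s^2 - (tr A)s + det A, with tr A = 8 + (-10) = -2 and det A = 8·(-10) - 6·(-12) = -80 - (-72) = -8.
So p(s) = det(sI - A) = s^2 + 2s - 8.
Factor s^2 + 2s - 8: two numbers with sum -2 and product -8 are 2 and -4, so s^2 + 2s - 8 = (s - 2)(s + 4).
Hence p(s) = (s - 2) (s + 4), with roots -4, 2.
At least one eigenvalue has non-negative real part, so the system is not asymptotically stable.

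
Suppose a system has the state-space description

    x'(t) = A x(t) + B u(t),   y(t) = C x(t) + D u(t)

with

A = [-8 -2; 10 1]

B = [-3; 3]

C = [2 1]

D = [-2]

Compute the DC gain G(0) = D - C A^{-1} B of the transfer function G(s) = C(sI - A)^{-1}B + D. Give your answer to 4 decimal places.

-3.0000

G(0) = C(-A)^{-1}B + D = -C A^{-1} B + D.
det A = 12, so A^{-1} = (1/12)·adj(A) = [[1/12, 1/6], [-5/6, -2/3]]
A^{-1} B = [1/4, 1/2]^T
C A^{-1} B = 1
G(0) = D - C A^{-1} B = -2 - (1) = -3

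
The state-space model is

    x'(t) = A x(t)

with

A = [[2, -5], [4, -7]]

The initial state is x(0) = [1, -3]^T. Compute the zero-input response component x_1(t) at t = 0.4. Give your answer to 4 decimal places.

det(sI - A) = s^2 - (tr A)s + det A, with tr A = 2 + (-7) = -5 and det A = 2·(-7) - (-5)·4 = -14 - (-20) = 6.
So p(s) = det(sI - A) = s^2 + 5s + 6.
Factor s^2 + 5s + 6: two numbers with sum -5 and product 6 are -2 and -3, so s^2 + 5s + 6 = (s + 2)(s + 3).
Hence p(s) = (s + 2) (s + 3), with roots -3, -2.
The eigenvalues -3, -2 are distinct and real, so A is diagonalisable and x(t) = e^{At} x(0) = V diag(e^{λ_i t}) V^{-1} x(0), where the columns of V are the eigenvectors.
λ = -3: A - (-3)I = [[5, -5], [4, -4]]. Row 1 gives 5·v1 + (-5)·v2 = 0, so take v_1 = [-1, -1]^T.
λ = -2: A - (-2)I = [[4, -5], [4, -5]]. Row 1 gives 4·v1 + (-5)·v2 = 0, so take v_2 = [5, 4]^T.
V = [v_1 v_2] = [[-1, 5], [-1, 4]] has det V = 1, so V^{-1} = adj(V)/det V = [[4, -5], [1, -1]].
Modal coordinates z(0) = V^{-1} x(0): 4·1 + (-5)·(-3) = 19; 1·1 + (-1)·(-3) = 4; so z(0) = [19, 4]^T.
x_1(t) = Σ_i (v_i)_1 · z_i(0) · e^{λ_i t} (row 1 of V times the modal terms).
x_1(0.4) = (-1)·19·e^{-3·0.4} + 5·4·e^{-2·0.4} = (-19)·0.301194 + 20·0.449329 = 3.2639.

3.2639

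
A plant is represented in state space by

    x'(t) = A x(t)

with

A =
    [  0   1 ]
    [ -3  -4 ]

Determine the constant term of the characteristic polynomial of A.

For a 2×2 matrix, det(sI - A) = s^2 - (tr A)s + det A.
tr A = -4, det A = 3.
So p(s) = s^2 + 4s + 3.
The constant term is 3.

3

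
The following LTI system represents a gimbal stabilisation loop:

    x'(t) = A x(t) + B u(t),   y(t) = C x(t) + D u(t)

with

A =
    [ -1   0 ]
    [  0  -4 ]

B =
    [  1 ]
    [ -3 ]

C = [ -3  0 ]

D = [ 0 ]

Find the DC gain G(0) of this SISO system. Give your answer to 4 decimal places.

-3.0000

G(0) = C(-A)^{-1}B + D = -C A^{-1} B + D.
det A = 4, so A^{-1} = (1/4)·adj(A) = [[-1, 0], [0, -1/4]]
A^{-1} B = [-1, 3/4]^T
C A^{-1} B = 3
G(0) = D - C A^{-1} B = 0 - (3) = -3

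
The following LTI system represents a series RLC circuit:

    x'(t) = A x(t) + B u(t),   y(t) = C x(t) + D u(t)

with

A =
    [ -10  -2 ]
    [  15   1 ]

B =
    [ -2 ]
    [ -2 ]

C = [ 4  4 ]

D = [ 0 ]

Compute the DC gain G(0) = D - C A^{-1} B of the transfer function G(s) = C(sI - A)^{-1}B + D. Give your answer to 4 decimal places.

G(0) = C(-A)^{-1}B + D = -C A^{-1} B + D.
det A = 20, so A^{-1} = (1/20)·adj(A) = [[1/20, 1/10], [-3/4, -1/2]]
A^{-1} B = [-3/10, 5/2]^T
C A^{-1} B = 44/5
G(0) = D - C A^{-1} B = 0 - (44/5) = -44/5 ≈ -8.8000

-8.8000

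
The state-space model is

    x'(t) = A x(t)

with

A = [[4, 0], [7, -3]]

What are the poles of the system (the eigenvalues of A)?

-3, 4

det(sI - A) = s^2 - (tr A)s + det A, with tr A = 4 + (-3) = 1 and det A = 4·(-3) - 0·7 = -12 - 0 = -12.
So p(s) = det(sI - A) = s^2 - s - 12.
Factor s^2 - s - 12: two numbers with sum 1 and product -12 are 4 and -3, so s^2 - s - 12 = (s - 4)(s + 3).
Hence p(s) = (s - 4) (s + 3), with roots -3, 4.
At least one eigenvalue has non-negative real part, so the system is not asymptotically stable.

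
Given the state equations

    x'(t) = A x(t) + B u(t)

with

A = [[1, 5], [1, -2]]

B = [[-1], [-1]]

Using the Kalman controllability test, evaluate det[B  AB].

AB = [[-6], [1]]
Controllability matrix C = [B  AB] = [[-1, -6], [-1, 1]]
det(C) = (-1)·1 - (-6)·(-1) = -1 - 6 = -7
Since det(C) ≠ 0, rank(C) = 2 and the system is completely controllable.

-7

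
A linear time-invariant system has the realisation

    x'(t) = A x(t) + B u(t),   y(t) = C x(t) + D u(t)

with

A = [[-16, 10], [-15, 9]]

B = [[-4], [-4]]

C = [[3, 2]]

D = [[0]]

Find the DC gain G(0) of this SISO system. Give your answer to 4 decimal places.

-3.3333

G(0) = C(-A)^{-1}B + D = -C A^{-1} B + D.
det A = 6, so A^{-1} = (1/6)·adj(A) = [[3/2, -5/3], [5/2, -8/3]]
A^{-1} B = [2/3, 2/3]^T
C A^{-1} B = 10/3
G(0) = D - C A^{-1} B = 0 - (10/3) = -10/3 ≈ -3.3333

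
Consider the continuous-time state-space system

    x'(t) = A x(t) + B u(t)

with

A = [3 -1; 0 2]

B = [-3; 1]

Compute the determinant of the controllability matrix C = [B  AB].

AB = [[-10], [2]]
Controllability matrix C = [B  AB] = [[-3, -10], [1, 2]]
det(C) = (-3)·2 - (-10)·1 = -6 - (-10) = 4
Since det(C) ≠ 0, rank(C) = 2 and the system is completely controllable.

4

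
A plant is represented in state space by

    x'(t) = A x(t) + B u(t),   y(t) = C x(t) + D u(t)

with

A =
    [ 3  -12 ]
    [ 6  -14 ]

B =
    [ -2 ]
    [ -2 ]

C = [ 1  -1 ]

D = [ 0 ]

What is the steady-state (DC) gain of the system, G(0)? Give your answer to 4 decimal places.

G(0) = C(-A)^{-1}B + D = -C A^{-1} B + D.
det A = 30, so A^{-1} = (1/30)·adj(A) = [[-7/15, 2/5], [-1/5, 1/10]]
A^{-1} B = [2/15, 1/5]^T
C A^{-1} B = -1/15
G(0) = D - C A^{-1} B = 0 - (-1/15) = 1/15 ≈ 0.0667

0.0667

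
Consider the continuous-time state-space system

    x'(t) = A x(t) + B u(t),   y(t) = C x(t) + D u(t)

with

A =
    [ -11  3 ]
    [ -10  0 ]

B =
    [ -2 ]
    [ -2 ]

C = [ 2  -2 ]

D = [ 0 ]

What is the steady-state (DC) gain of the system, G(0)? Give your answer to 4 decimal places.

G(0) = C(-A)^{-1}B + D = -C A^{-1} B + D.
det A = 30, so A^{-1} = (1/30)·adj(A) = [[0, -1/10], [1/3, -11/30]]
A^{-1} B = [1/5, 1/15]^T
C A^{-1} B = 4/15
G(0) = D - C A^{-1} B = 0 - (4/15) = -4/15 ≈ -0.2667

-0.2667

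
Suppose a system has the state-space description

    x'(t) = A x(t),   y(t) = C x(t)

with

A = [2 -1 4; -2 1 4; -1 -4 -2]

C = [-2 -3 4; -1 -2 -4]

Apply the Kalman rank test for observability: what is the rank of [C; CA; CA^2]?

3

CA = [[-2, -17, -28], [6, 15, -4]]
CA^2 = [[58, 97, -20], [-14, 25, 92]]
Observability matrix O = [C; CA; CA^2] = [[-2, -3, 4], [-1, -2, -4], [-2, -17, -28], [6, 15, -4], [58, 97, -20], [-14, 25, 92]]
Take the 3×3 submatrix of O formed by rows 1, 2, 3: [[-2, -3, 4], [-1, -2, -4], [-2, -17, -28]]. Its determinant is (-2)·((-2)·(-28) - (-4)·(-17)) - (-3)·((-1)·(-28) - (-4)·(-2)) + 4·((-1)·(-17) - (-2)·(-2)) = (-2)·(-12) - (-3)·20 + 4·13 = 136 ≠ 0.
So rank(O) ≥ 3; since O has 3 columns, rank(O) = 3.
rank(O) = 3 = n, so the pair (A, C) is completely observable.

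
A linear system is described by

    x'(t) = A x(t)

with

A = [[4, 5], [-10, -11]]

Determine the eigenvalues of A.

-6, -1

det(sI - A) = s^2 - (tr A)s + det A, with tr A = 4 + (-11) = -7 and det A = 4·(-11) - 5·(-10) = -44 - (-50) = 6.
So p(s) = det(sI - A) = s^2 + 7s + 6.
Factor s^2 + 7s + 6: two numbers with sum -7 and product 6 are -1 and -6, so s^2 + 7s + 6 = (s + 1)(s + 6).
Hence p(s) = (s + 1) (s + 6), with roots -6, -1.
All eigenvalues have negative real part, so the system is asymptotically stable.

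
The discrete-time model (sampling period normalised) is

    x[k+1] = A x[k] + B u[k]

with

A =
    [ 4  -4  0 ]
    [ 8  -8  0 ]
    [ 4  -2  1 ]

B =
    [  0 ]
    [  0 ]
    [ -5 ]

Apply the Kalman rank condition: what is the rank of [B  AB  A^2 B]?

1

AB = [[0], [0], [-5]]
A^2B = [[0], [0], [-5]]
Controllability matrix C = [B  AB  A^2B] = [[0, 0, 0], [0, 0, 0], [-5, -5, -5]]
Every column of C is a scalar multiple of column 1 = [0, 0, -5] (multipliers 1, 1, 1), so the columns span a one-dimensional space.
C ≠ 0, hence rank(C) = 1.
rank(C) = 1 < n = 3, so the pair (A, B) is not completely controllable.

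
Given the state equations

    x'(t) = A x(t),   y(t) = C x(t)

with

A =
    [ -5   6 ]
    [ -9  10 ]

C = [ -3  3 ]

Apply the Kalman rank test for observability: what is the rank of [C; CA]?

1

CA = [[-12, 12]]
Observability matrix O = [C; CA] = [[-3, 3], [-12, 12]]
Every row of O is a scalar multiple of row 1 = [-3, 3] (multipliers 1, 4), so the rows span a one-dimensional space.
O ≠ 0, hence rank(O) = 1.
rank(O) = 1 < n = 2, so the pair (A, C) is not completely observable.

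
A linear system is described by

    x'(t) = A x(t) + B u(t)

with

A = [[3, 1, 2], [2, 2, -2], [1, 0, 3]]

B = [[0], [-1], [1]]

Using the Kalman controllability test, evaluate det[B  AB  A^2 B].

3

AB = [[1], [-4], [3]]
A^2B = [[5], [-12], [10]]
Controllability matrix C = [B  AB  A^2B] = [[0, 1, 5], [-1, -4, -12], [1, 3, 10]]
Expanding along the first row, det(C) = 0·((-4)·10 - (-12)·3) - 1·((-1)·10 - (-12)·1) + 5·((-1)·3 - (-4)·1) = 0·(-4) - 1·2 + 5·1 = 3
Since det(C) ≠ 0, rank(C) = 3 and the system is completely controllable.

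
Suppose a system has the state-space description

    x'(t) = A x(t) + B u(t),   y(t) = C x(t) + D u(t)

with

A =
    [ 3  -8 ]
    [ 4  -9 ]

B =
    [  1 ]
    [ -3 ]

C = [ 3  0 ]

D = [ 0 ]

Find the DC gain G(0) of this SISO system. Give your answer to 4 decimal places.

19.8000

G(0) = C(-A)^{-1}B + D = -C A^{-1} B + D.
det A = 5, so A^{-1} = (1/5)·adj(A) = [[-9/5, 8/5], [-4/5, 3/5]]
A^{-1} B = [-33/5, -13/5]^T
C A^{-1} B = -99/5
G(0) = D - C A^{-1} B = 0 - (-99/5) = 99/5 ≈ 19.8000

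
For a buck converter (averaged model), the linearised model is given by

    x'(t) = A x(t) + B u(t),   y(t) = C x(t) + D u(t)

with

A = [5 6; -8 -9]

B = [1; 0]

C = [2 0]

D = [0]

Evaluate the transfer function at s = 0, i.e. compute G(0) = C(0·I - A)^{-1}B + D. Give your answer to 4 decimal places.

6.0000

G(0) = C(-A)^{-1}B + D = -C A^{-1} B + D.
det A = 3, so A^{-1} = (1/3)·adj(A) = [[-3, -2], [8/3, 5/3]]
A^{-1} B = [-3, 8/3]^T
C A^{-1} B = -6
G(0) = D - C A^{-1} B = 0 - (-6) = 6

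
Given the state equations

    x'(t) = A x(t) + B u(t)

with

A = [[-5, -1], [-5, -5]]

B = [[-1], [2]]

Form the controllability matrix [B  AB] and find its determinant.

AB = [[3], [-5]]
Controllability matrix C = [B  AB] = [[-1, 3], [2, -5]]
det(C) = (-1)·(-5) - 3·2 = 5 - 6 = -1
Since det(C) ≠ 0, rank(C) = 2 and the system is completely controllable.

-1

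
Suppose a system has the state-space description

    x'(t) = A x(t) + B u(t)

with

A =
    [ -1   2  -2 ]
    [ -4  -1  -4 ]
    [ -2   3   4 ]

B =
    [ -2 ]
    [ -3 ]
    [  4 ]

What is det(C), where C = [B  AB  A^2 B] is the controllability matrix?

AB = [[-12], [-5], [11]]
A^2B = [[-20], [9], [53]]
Controllability matrix C = [B  AB  A^2B] = [[-2, -12, -20], [-3, -5, 9], [4, 11, 53]]
Expanding along the first row, det(C) = (-2)·((-5)·53 - 9·11) - (-12)·((-3)·53 - 9·4) + (-20)·((-3)·11 - (-5)·4) = (-2)·(-364) - (-12)·(-195) + (-20)·(-13) = -1352
Since det(C) ≠ 0, rank(C) = 3 and the system is completely controllable.

-1352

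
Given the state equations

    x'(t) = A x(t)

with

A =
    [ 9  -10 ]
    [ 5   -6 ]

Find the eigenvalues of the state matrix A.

-1, 4

det(sI - A) = s^2 - (tr A)s + det A, with tr A = 9 + (-6) = 3 and det A = 9·(-6) - (-10)·5 = -54 - (-50) = -4.
So p(s) = det(sI - A) = s^2 - 3s - 4.
Factor s^2 - 3s - 4: two numbers with sum 3 and product -4 are 4 and -1, so s^2 - 3s - 4 = (s - 4)(s + 1).
Hence p(s) = (s - 4) (s + 1), with roots -1, 4.
At least one eigenvalue has non-negative real part, so the system is not asymptotically stable.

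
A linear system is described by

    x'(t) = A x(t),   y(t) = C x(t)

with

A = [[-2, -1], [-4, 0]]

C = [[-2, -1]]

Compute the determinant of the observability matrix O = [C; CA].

4

CA = [[8, 2]]
Observability matrix O = [C; CA] = [[-2, -1], [8, 2]]
det(O) = (-2)·2 - (-1)·8 = -4 - (-8) = 4
Since det(O) ≠ 0, rank(O) = 2 and the system is completely observable.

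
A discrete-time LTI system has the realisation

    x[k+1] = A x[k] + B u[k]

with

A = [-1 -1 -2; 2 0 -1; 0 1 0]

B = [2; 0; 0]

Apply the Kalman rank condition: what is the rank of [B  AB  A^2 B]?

3

AB = [[-2], [4], [0]]
A^2B = [[-2], [-4], [4]]
Controllability matrix C = [B  AB  A^2B] = [[2, -2, -2], [0, 4, -4], [0, 0, 4]]
det(C) = 2·(4·4 - (-4)·0) - (-2)·(0·4 - (-4)·0) + (-2)·(0·0 - 4·0) = 2·16 - (-2)·0 + (-2)·0 = 32 ≠ 0, so rank(C) = 3.
rank(C) = 3 = n, so the pair (A, B) is completely controllable.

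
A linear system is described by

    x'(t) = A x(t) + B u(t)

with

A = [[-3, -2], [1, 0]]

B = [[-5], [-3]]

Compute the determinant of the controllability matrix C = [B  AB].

88

AB = [[21], [-5]]
Controllability matrix C = [B  AB] = [[-5, 21], [-3, -5]]
det(C) = (-5)·(-5) - 21·(-3) = 25 - (-63) = 88
Since det(C) ≠ 0, rank(C) = 2 and the system is completely controllable.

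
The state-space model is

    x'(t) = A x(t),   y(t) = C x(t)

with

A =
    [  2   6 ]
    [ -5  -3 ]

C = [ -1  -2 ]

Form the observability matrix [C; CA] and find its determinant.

16

CA = [[8, 0]]
Observability matrix O = [C; CA] = [[-1, -2], [8, 0]]
det(O) = (-1)·0 - (-2)·8 = 0 - (-16) = 16
Since det(O) ≠ 0, rank(O) = 2 and the system is completely observable.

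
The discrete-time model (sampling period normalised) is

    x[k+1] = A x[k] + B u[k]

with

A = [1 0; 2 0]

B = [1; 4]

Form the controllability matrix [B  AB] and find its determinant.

-2

AB = [[1], [2]]
Controllability matrix C = [B  AB] = [[1, 1], [4, 2]]
det(C) = 1·2 - 1·4 = 2 - 4 = -2
Since det(C) ≠ 0, rank(C) = 2 and the system is completely controllable.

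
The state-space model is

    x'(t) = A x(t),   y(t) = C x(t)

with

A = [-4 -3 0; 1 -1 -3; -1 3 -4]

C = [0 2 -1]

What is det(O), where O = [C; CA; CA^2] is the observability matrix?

27

CA = [[3, -5, -2]]
CA^2 = [[-15, -10, 23]]
Observability matrix O = [C; CA; CA^2] = [[0, 2, -1], [3, -5, -2], [-15, -10, 23]]
Expanding along the first row, det(O) = 0·((-5)·23 - (-2)·(-10)) - 2·(3·23 - (-2)·(-15)) + (-1)·(3·(-10) - (-5)·(-15)) = 0·(-135) - 2·39 + (-1)·(-105) = 27
Since det(O) ≠ 0, rank(O) = 3 and the system is completely observable.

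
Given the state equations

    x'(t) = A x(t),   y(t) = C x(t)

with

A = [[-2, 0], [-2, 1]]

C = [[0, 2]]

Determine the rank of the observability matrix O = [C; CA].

CA = [[-4, 2]]
Observability matrix O = [C; CA] = [[0, 2], [-4, 2]]
det(O) = 0·2 - 2·(-4) = 0 - (-8) = 8 ≠ 0, so rank(O) = 2.
rank(O) = 2 = n, so the pair (A, C) is completely observable.

2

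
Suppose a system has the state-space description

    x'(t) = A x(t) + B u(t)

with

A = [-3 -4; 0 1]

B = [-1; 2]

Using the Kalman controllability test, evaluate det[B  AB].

8

AB = [[-5], [2]]
Controllability matrix C = [B  AB] = [[-1, -5], [2, 2]]
det(C) = (-1)·2 - (-5)·2 = -2 - (-10) = 8
Since det(C) ≠ 0, rank(C) = 2 and the system is completely controllable.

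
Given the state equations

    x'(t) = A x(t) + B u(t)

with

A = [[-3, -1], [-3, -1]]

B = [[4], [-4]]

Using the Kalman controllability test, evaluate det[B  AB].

AB = [[-8], [-8]]
Controllability matrix C = [B  AB] = [[4, -8], [-4, -8]]
det(C) = 4·(-8) - (-8)·(-4) = -32 - 32 = -64
Since det(C) ≠ 0, rank(C) = 2 and the system is completely controllable.

-64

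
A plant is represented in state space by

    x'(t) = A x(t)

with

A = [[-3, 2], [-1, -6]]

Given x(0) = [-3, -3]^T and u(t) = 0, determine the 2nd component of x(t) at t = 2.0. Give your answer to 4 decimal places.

0.0016

det(sI - A) = s^2 - (tr A)s + det A, with tr A = (-3) + (-6) = -9 and det A = (-3)·(-6) - 2·(-1) = 18 - (-2) = 20.
So p(s) = det(sI - A) = s^2 + 9s + 20.
Factor s^2 + 9s + 20: two numbers with sum -9 and product 20 are -4 and -5, so s^2 + 9s + 20 = (s + 4)(s + 5).
Hence p(s) = (s + 4) (s + 5), with roots -5, -4.
The eigenvalues -5, -4 are distinct and real, so A is diagonalisable and x(t) = e^{At} x(0) = V diag(e^{λ_i t}) V^{-1} x(0), where the columns of V are the eigenvectors.
λ = -5: A - (-5)I = [[2, 2], [-1, -1]]. Row 1 gives 2·v1 + 2·v2 = 0, so take v_1 = [-1, 1]^T.
λ = -4: A - (-4)I = [[1, 2], [-1, -2]]. Row 1 gives 1·v1 + 2·v2 = 0, so take v_2 = [2, -1]^T.
V = [v_1 v_2] = [[-1, 2], [1, -1]] has det V = -1, so V^{-1} = adj(V)/det V = [[1, 2], [1, 1]].
Modal coordinates z(0) = V^{-1} x(0): 1·(-3) + 2·(-3) = -9; 1·(-3) + 1·(-3) = -6; so z(0) = [-9, -6]^T.
x_2(t) = Σ_i (v_i)_2 · z_i(0) · e^{λ_i t} (row 2 of V times the modal terms).
x_2(2.0) = 1·(-9)·e^{-5·2.0} + (-1)·(-6)·e^{-4·2.0} = (-9)·0.000045 + 6·0.000335 = 0.0016.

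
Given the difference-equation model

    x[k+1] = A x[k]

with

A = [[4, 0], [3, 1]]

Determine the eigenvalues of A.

det(zI - A) = z^2 - (tr A)z + det A, with tr A = 4 + 1 = 5 and det A = 4·1 - 0·3 = 4 - 0 = 4.
So p(z) = det(zI - A) = z^2 - 5z + 4.
Factor z^2 - 5z + 4: two numbers with sum 5 and product 4 are 4 and 1, so z^2 - 5z + 4 = (z - 4)(z - 1).
Hence p(z) = (z - 4) (z - 1), with roots 1, 4.

1, 4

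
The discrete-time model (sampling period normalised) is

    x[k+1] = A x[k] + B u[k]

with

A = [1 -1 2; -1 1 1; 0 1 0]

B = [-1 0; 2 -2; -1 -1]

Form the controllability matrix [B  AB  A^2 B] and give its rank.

AB = [[-5, 0], [2, -3], [2, -2]]
A^2B = [[-3, -1], [9, -5], [2, -3]]
Controllability matrix C = [B  AB  A^2B] = [[-1, 0, -5, 0, -3, -1], [2, -2, 2, -3, 9, -5], [-1, -1, 2, -2, 2, -3]]
Take the 3×3 submatrix of C formed by columns 1, 2, 3: [[-1, 0, -5], [2, -2, 2], [-1, -1, 2]]. Its determinant is (-1)·((-2)·2 - 2·(-1)) - 0·(2·2 - 2·(-1)) + (-5)·(2·(-1) - (-2)·(-1)) = (-1)·(-2) - 0·6 + (-5)·(-4) = 22 ≠ 0.
So rank(C) ≥ 3; since C has 3 rows, rank(C) = 3.
rank(C) = 3 = n, so the pair (A, B) is completely controllable.

3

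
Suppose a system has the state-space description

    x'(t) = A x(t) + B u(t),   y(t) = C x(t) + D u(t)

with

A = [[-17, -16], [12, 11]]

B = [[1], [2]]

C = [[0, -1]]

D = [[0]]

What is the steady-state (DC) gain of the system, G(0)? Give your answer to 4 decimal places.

-9.2000

G(0) = C(-A)^{-1}B + D = -C A^{-1} B + D.
det A = 5, so A^{-1} = (1/5)·adj(A) = [[11/5, 16/5], [-12/5, -17/5]]
A^{-1} B = [43/5, -46/5]^T
C A^{-1} B = 46/5
G(0) = D - C A^{-1} B = 0 - (46/5) = -46/5 ≈ -9.2000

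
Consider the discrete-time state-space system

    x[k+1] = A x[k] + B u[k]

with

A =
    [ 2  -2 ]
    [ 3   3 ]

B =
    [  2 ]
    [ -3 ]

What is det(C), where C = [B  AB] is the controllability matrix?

24

AB = [[10], [-3]]
Controllability matrix C = [B  AB] = [[2, 10], [-3, -3]]
det(C) = 2·(-3) - 10·(-3) = -6 - (-30) = 24
Since det(C) ≠ 0, rank(C) = 2 and the system is completely controllable.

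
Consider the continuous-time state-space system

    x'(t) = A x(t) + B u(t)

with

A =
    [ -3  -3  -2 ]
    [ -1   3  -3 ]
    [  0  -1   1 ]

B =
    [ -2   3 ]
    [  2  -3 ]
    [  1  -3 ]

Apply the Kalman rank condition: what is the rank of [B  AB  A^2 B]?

AB = [[-2, 6], [5, -3], [-1, 0]]
A^2B = [[-7, -9], [20, -15], [-6, 3]]
Controllability matrix C = [B  AB  A^2B] = [[-2, 3, -2, 6, -7, -9], [2, -3, 5, -3, 20, -15], [1, -3, -1, 0, -6, 3]]
Take the 3×3 submatrix of C formed by columns 1, 2, 3: [[-2, 3, -2], [2, -3, 5], [1, -3, -1]]. Its determinant is (-2)·((-3)·(-1) - 5·(-3)) - 3·(2·(-1) - 5·1) + (-2)·(2·(-3) - (-3)·1) = (-2)·18 - 3·(-7) + (-2)·(-3) = -9 ≠ 0.
So rank(C) ≥ 3; since C has 3 rows, rank(C) = 3.
rank(C) = 3 = n, so the pair (A, B) is completely controllable.

3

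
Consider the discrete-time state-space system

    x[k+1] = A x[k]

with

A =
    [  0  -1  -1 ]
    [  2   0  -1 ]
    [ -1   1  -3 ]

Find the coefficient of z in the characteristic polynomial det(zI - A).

Expand det(zI - A) for the 3×3 matrix.
p(z) = z^3 + 3z^2 + 2z + 9.
(Check: constant term = det(-A) = (-1)^3 det A = 9; coefficient of z^2 = -tr A = 3.)
The coefficient of z is 2.

2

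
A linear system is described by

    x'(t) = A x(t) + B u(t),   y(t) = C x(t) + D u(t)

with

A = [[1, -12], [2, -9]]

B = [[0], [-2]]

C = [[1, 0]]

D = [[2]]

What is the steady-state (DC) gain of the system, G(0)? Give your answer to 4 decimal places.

3.6000

G(0) = C(-A)^{-1}B + D = -C A^{-1} B + D.
det A = 15, so A^{-1} = (1/15)·adj(A) = [[-3/5, 4/5], [-2/15, 1/15]]
A^{-1} B = [-8/5, -2/15]^T
C A^{-1} B = -8/5
G(0) = D - C A^{-1} B = 2 - (-8/5) = 18/5 ≈ 3.6000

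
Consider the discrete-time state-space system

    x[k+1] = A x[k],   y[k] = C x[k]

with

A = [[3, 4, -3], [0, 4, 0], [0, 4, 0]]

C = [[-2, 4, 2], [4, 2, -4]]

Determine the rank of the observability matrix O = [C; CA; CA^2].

CA = [[-6, 16, 6], [12, 8, -12]]
CA^2 = [[-18, 64, 18], [36, 32, -36]]
Observability matrix O = [C; CA; CA^2] = [[-2, 4, 2], [4, 2, -4], [-6, 16, 6], [12, 8, -12], [-18, 64, 18], [36, 32, -36]]
The columns c1, c2, c3 of O are linearly dependent: c1 + c3 = 0 (check each entry), so rank(O) ≤ 2.
The 2×2 minor from rows 1, 2, columns 1, 2 is (-2)·2 - 4·4 = -4 - 16 = -20 ≠ 0, so rank(O) = 2.
rank(O) = 2 < n = 3, so the pair (A, C) is not completely observable.

2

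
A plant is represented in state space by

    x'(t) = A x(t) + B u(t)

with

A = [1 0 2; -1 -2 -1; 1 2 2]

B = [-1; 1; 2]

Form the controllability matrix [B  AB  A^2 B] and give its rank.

3

AB = [[3], [-3], [5]]
A^2B = [[13], [-2], [7]]
Controllability matrix C = [B  AB  A^2B] = [[-1, 3, 13], [1, -3, -2], [2, 5, 7]]
det(C) = (-1)·((-3)·7 - (-2)·5) - 3·(1·7 - (-2)·2) + 13·(1·5 - (-3)·2) = (-1)·(-11) - 3·11 + 13·11 = 121 ≠ 0, so rank(C) = 3.
rank(C) = 3 = n, so the pair (A, B) is completely controllable.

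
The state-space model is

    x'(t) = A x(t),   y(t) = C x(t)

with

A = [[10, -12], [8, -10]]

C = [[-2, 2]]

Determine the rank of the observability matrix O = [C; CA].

1

CA = [[-4, 4]]
Observability matrix O = [C; CA] = [[-2, 2], [-4, 4]]
Every row of O is a scalar multiple of row 1 = [-2, 2] (multipliers 1, 2), so the rows span a one-dimensional space.
O ≠ 0, hence rank(O) = 1.
rank(O) = 1 < n = 2, so the pair (A, C) is not completely observable.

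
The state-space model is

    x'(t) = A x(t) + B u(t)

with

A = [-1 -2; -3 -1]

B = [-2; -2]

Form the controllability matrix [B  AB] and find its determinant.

-4

AB = [[6], [8]]
Controllability matrix C = [B  AB] = [[-2, 6], [-2, 8]]
det(C) = (-2)·8 - 6·(-2) = -16 - (-12) = -4
Since det(C) ≠ 0, rank(C) = 2 and the system is completely controllable.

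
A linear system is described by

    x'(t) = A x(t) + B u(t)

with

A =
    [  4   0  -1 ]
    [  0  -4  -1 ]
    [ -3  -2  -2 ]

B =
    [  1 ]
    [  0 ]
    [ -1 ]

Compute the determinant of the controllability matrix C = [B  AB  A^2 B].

AB = [[5], [1], [-1]]
A^2B = [[21], [-3], [-15]]
Controllability matrix C = [B  AB  A^2B] = [[1, 5, 21], [0, 1, -3], [-1, -1, -15]]
Expanding along the first row, det(C) = 1·(1·(-15) - (-3)·(-1)) - 5·(0·(-15) - (-3)·(-1)) + 21·(0·(-1) - 1·(-1)) = 1·(-18) - 5·(-3) + 21·1 = 18
Since det(C) ≠ 0, rank(C) = 3 and the system is completely controllable.

18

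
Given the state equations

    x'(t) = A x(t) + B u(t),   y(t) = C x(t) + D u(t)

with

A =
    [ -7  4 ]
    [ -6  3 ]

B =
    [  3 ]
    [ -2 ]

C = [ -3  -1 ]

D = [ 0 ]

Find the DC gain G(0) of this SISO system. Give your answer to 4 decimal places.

G(0) = C(-A)^{-1}B + D = -C A^{-1} B + D.
det A = 3, so A^{-1} = (1/3)·adj(A) = [[1, -4/3], [2, -7/3]]
A^{-1} B = [17/3, 32/3]^T
C A^{-1} B = -83/3
G(0) = D - C A^{-1} B = 0 - (-83/3) = 83/3 ≈ 27.6667

27.6667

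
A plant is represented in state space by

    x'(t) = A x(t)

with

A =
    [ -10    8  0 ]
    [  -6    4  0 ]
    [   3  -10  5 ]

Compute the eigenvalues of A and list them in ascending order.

det(sI - A) = s^3 - (tr A)s^2 + (M11 + M22 + M33)s - det A, where Mii is the 2×2 principal minor of A obtained by deleting row i and column i.
tr A = (-10) + 4 + 5 = -1; M11 = 4·5 - 0·(-10) = 20 - 0 = 20; M22 = (-10)·5 - 0·3 = -50 - 0 = -50; M33 = (-10)·4 - 8·(-6) = -40 - (-48) = 8; sum of minors = -22.
det A = (-10)·(4·5 - 0·(-10)) - 8·((-6)·5 - 0·3) + 0·((-6)·(-10) - 4·3) = (-10)·20 - 8·(-30) + 0·48 = 40.
So p(s) = det(sI - A) = s^3 + s^2 - 22s - 40.
Rational-root test: any integer root divides -40. Testing small divisors, s = -2 works: p(-2) = -8 + 4 + 44 + (-40) = 0, so (s + 2) is a factor.
Dividing, p(s) = (s + 2)(s^2 - s - 20).
Factor s^2 - s - 20: two numbers with sum 1 and product -20 are 5 and -4, so s^2 - s - 20 = (s - 5)(s + 4).
Hence p(s) = (s - 5) (s + 2) (s + 4), with roots -4, -2, 5.
At least one eigenvalue has non-negative real part, so the system is not asymptotically stable.

-4, -2, 5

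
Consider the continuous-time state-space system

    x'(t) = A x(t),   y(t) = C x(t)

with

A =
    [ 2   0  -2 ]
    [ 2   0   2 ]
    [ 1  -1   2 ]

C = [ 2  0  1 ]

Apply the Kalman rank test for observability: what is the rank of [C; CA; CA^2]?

CA = [[5, -1, -2]]
CA^2 = [[6, 2, -16]]
Observability matrix O = [C; CA; CA^2] = [[2, 0, 1], [5, -1, -2], [6, 2, -16]]
det(O) = 2·((-1)·(-16) - (-2)·2) - 0·(5·(-16) - (-2)·6) + 1·(5·2 - (-1)·6) = 2·20 - 0·(-68) + 1·16 = 56 ≠ 0, so rank(O) = 3.
rank(O) = 3 = n, so the pair (A, C) is completely observable.

3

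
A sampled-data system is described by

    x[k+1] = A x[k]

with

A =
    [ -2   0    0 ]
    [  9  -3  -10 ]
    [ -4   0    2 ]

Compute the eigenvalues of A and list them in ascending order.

-3, -2, 2

det(zI - A) = z^3 - (tr A)z^2 + (M11 + M22 + M33)z - det A, where Mii is the 2×2 principal minor of A obtained by deleting row i and column i.
tr A = (-2) + (-3) + 2 = -3; M11 = (-3)·2 - (-10)·0 = -6 - 0 = -6; M22 = (-2)·2 - 0·(-4) = -4 - 0 = -4; M33 = (-2)·(-3) - 0·9 = 6 - 0 = 6; sum of minors = -4.
det A = (-2)·((-3)·2 - (-10)·0) - 0·(9·2 - (-10)·(-4)) + 0·(9·0 - (-3)·(-4)) = (-2)·(-6) - 0·(-22) + 0·(-12) = 12.
So p(z) = det(zI - A) = z^3 + 3z^2 - 4z - 12.
Rational-root test: any integer root divides -12. Testing small divisors, z = -2 works: p(-2) = -8 + 12 + 8 + (-12) = 0, so (z + 2) is a factor.
Dividing, p(z) = (z + 2)(z^2 + z - 6).
Factor z^2 + z - 6: two numbers with sum -1 and product -6 are 2 and -3, so z^2 + z - 6 = (z - 2)(z + 3).
Hence p(z) = (z - 2) (z + 2) (z + 3), with roots -3, -2, 2.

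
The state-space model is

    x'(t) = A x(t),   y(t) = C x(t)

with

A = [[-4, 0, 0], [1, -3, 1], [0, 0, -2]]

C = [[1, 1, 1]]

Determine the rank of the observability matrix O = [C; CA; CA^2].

2

CA = [[-3, -3, -1]]
CA^2 = [[9, 9, -1]]
Observability matrix O = [C; CA; CA^2] = [[1, 1, 1], [-3, -3, -1], [9, 9, -1]]
The columns c1, c2, c3 of O are linearly dependent: -c1 + c2 = 0 (check each entry), so rank(O) ≤ 2.
The 2×2 minor from rows 1, 2, columns 1, 3 is 1·(-1) - 1·(-3) = -1 - (-3) = 2 ≠ 0, so rank(O) = 2.
rank(O) = 2 < n = 3, so the pair (A, C) is not completely observable.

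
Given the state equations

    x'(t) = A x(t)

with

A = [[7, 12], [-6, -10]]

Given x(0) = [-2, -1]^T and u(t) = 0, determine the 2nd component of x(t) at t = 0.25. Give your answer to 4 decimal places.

2.8389

det(sI - A) = s^2 - (tr A)s + det A, with tr A = 7 + (-10) = -3 and det A = 7·(-10) - 12·(-6) = -70 - (-72) = 2.
So p(s) = det(sI - A) = s^2 + 3s + 2.
Factor s^2 + 3s + 2: two numbers with sum -3 and product 2 are -1 and -2, so s^2 + 3s + 2 = (s + 1)(s + 2).
Hence p(s) = (s + 1) (s + 2), with roots -2, -1.
The eigenvalues -2, -1 are distinct and real, so A is diagonalisable and x(t) = e^{At} x(0) = V diag(e^{λ_i t}) V^{-1} x(0), where the columns of V are the eigenvectors.
λ = -2: A - (-2)I = [[9, 12], [-6, -8]]. Row 1 gives 9·v1 + 12·v2 = 0, so take v_1 = [-4, 3]^T.
λ = -1: A - (-1)I = [[8, 12], [-6, -9]]. Row 1 gives 8·v1 + 12·v2 = 0, so take v_2 = [3, -2]^T.
V = [v_1 v_2] = [[-4, 3], [3, -2]] has det V = -1, so V^{-1} = adj(V)/det V = [[2, 3], [3, 4]].
Modal coordinates z(0) = V^{-1} x(0): 2·(-2) + 3·(-1) = -7; 3·(-2) + 4·(-1) = -10; so z(0) = [-7, -10]^T.
x_2(t) = Σ_i (v_i)_2 · z_i(0) · e^{λ_i t} (row 2 of V times the modal terms).
x_2(0.25) = 3·(-7)·e^{-2·0.25} + (-2)·(-10)·e^{-1·0.25} = (-21)·0.606531 + 20·0.778801 = 2.8389.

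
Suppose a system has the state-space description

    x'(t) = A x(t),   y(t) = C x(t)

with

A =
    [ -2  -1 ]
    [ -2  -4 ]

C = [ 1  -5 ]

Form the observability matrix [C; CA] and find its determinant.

59

CA = [[8, 19]]
Observability matrix O = [C; CA] = [[1, -5], [8, 19]]
det(O) = 1·19 - (-5)·8 = 19 - (-40) = 59
Since det(O) ≠ 0, rank(O) = 2 and the system is completely observable.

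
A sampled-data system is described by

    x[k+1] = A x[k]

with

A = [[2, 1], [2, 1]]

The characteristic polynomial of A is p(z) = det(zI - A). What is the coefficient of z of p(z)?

-3

For a 2×2 matrix, det(zI - A) = z^2 - (tr A)z + det A.
tr A = 3, det A = 0.
So p(z) = z^2 - 3z.
The coefficient of z is -3.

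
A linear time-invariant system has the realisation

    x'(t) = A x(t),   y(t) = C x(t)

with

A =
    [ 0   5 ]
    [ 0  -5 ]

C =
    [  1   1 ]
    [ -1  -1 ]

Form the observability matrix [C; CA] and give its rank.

1

CA = [[0, 0], [0, 0]]
Observability matrix O = [C; CA] = [[1, 1], [-1, -1], [0, 0], [0, 0]]
Every row of O is a scalar multiple of row 1 = [1, 1] (multipliers 1, -1, 0, 0), so the rows span a one-dimensional space.
O ≠ 0, hence rank(O) = 1.
rank(O) = 1 < n = 2, so the pair (A, C) is not completely observable.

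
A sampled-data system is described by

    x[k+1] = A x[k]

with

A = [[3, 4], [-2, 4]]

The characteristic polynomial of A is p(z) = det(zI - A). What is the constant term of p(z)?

For a 2×2 matrix, det(zI - A) = z^2 - (tr A)z + det A.
tr A = 7, det A = 20.
So p(z) = z^2 - 7z + 20.
The constant term is 20.

20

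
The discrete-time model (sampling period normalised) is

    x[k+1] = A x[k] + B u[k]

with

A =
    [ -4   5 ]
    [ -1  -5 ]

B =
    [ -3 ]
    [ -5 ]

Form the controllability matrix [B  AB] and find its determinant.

-149

AB = [[-13], [28]]
Controllability matrix C = [B  AB] = [[-3, -13], [-5, 28]]
det(C) = (-3)·28 - (-13)·(-5) = -84 - 65 = -149
Since det(C) ≠ 0, rank(C) = 2 and the system is completely controllable.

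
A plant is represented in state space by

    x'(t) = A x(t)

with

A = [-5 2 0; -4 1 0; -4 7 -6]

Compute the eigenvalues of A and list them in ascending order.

-6, -3, -1

det(sI - A) = s^3 - (tr A)s^2 + (M11 + M22 + M33)s - det A, where Mii is the 2×2 principal minor of A obtained by deleting row i and column i.
tr A = (-5) + 1 + (-6) = -10; M11 = 1·(-6) - 0·7 = -6 - 0 = -6; M22 = (-5)·(-6) - 0·(-4) = 30 - 0 = 30; M33 = (-5)·1 - 2·(-4) = -5 - (-8) = 3; sum of minors = 27.
det A = (-5)·(1·(-6) - 0·7) - 2·((-4)·(-6) - 0·(-4)) + 0·((-4)·7 - 1·(-4)) = (-5)·(-6) - 2·24 + 0·(-24) = -18.
So p(s) = det(sI - A) = s^3 + 10s^2 + 27s + 18.
Rational-root test: any integer root divides 18. Testing small divisors, s = -1 works: p(-1) = -1 + 10 + (-27) + 18 = 0, so (s + 1) is a factor.
Dividing, p(s) = (s + 1)(s^2 + 9s + 18).
Factor s^2 + 9s + 18: two numbers with sum -9 and product 18 are -3 and -6, so s^2 + 9s + 18 = (s + 3)(s + 6).
Hence p(s) = (s + 1) (s + 3) (s + 6), with roots -6, -3, -1.
All eigenvalues have negative real part, so the system is asymptotically stable.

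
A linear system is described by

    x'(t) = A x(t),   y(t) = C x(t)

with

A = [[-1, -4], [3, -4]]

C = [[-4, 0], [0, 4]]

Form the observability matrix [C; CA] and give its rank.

CA = [[4, 16], [12, -16]]
Observability matrix O = [C; CA] = [[-4, 0], [0, 4], [4, 16], [12, -16]]
Take the 2×2 submatrix of O formed by rows 1, 2: [[-4, 0], [0, 4]]. Its determinant is (-4)·4 - 0·0 = -16 - 0 = -16 ≠ 0.
So rank(O) ≥ 2; since O has 2 columns, rank(O) = 2.
rank(O) = 2 = n, so the pair (A, C) is completely observable.

2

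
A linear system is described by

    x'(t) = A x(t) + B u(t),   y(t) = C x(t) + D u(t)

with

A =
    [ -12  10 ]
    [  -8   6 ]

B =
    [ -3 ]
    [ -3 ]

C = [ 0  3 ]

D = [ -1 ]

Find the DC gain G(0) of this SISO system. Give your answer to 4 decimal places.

G(0) = C(-A)^{-1}B + D = -C A^{-1} B + D.
det A = 8, so A^{-1} = (1/8)·adj(A) = [[3/4, -5/4], [1, -3/2]]
A^{-1} B = [3/2, 3/2]^T
C A^{-1} B = 9/2
G(0) = D - C A^{-1} B = -1 - (9/2) = -11/2 ≈ -5.5000

-5.5000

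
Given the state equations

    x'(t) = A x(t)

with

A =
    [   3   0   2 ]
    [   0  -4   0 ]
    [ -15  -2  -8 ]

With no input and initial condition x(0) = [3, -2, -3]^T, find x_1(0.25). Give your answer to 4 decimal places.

3.1458

det(sI - A) = s^3 - (tr A)s^2 + (M11 + M22 + M33)s - det A, where Mii is the 2×2 principal minor of A obtained by deleting row i and column i.
tr A = 3 + (-4) + (-8) = -9; M11 = (-4)·(-8) - 0·(-2) = 32 - 0 = 32; M22 = 3·(-8) - 2·(-15) = -24 - (-30) = 6; M33 = 3·(-4) - 0·0 = -12 - 0 = -12; sum of minors = 26.
det A = 3·((-4)·(-8) - 0·(-2)) - 0·(0·(-8) - 0·(-15)) + 2·(0·(-2) - (-4)·(-15)) = 3·32 - 0·0 + 2·(-60) = -24.
So p(s) = det(sI - A) = s^3 + 9s^2 + 26s + 24.
Rational-root test: any integer root divides 24. Testing small divisors, s = -2 works: p(-2) = -8 + 36 + (-52) + 24 = 0, so (s + 2) is a factor.
Dividing, p(s) = (s + 2)(s^2 + 7s + 12).
Factor s^2 + 7s + 12: two numbers with sum -7 and product 12 are -3 and -4, so s^2 + 7s + 12 = (s + 3)(s + 4).
Hence p(s) = (s + 2) (s + 3) (s + 4), with roots -4, -3, -2.
The eigenvalues -4, -3, -2 are distinct and real, so A is diagonalisable and x(t) = e^{At} x(0) = V diag(e^{λ_i t}) V^{-1} x(0), where the columns of V are the eigenvectors.
λ = -4: A - (-4)I = [[7, 0, 2], [0, 0, 0], [-15, -2, -4]]. v must be orthogonal to every row; (row 1) × (row 3) = [4, -2, -14], so take v_1 = [-2, 1, 7]^T.
λ = -3: A - (-3)I = [[6, 0, 2], [0, -1, 0], [-15, -2, -5]]. v must be orthogonal to every row; (row 1) × (row 2) = [2, 0, -6], so take v_2 = [1, 0, -3]^T.
λ = -2: A - (-2)I = [[5, 0, 2], [0, -2, 0], [-15, -2, -6]]. v must be orthogonal to every row; (row 1) × (row 2) = [4, 0, -10], so take v_3 = [2, 0, -5]^T.
V = [v_1 v_2 v_3] = [[-2, 1, 2], [1, 0, 0], [7, -3, -5]] has det V = -1, so V^{-1} = adj(V)/det V = [[0, 1, 0], [-5, 4, -2], [3, -1, 1]].
Modal coordinates z(0) = V^{-1} x(0): 0·3 + 1·(-2) + 0·(-3) = -2; (-5)·3 + 4·(-2) + (-2)·(-3) = -17; 3·3 + (-1)·(-2) + 1·(-3) = 8; so z(0) = [-2, -17, 8]^T.
x_1(t) = Σ_i (v_i)_1 · z_i(0) · e^{λ_i t} (row 1 of V times the modal terms).
x_1(0.25) = (-2)·(-2)·e^{-4·0.25} + 1·(-17)·e^{-3·0.25} + 2·8·e^{-2·0.25} = 4·0.367879 + (-17)·0.472367 + 16·0.606531 = 3.1458.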